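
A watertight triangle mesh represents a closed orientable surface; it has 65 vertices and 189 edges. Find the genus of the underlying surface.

Every face is a triangle and each edge borders two faces, so 3F = 2·189, giving F = 126.
χ = V − E + F = 65 − 189 + 126 = 2.
For a closed orientable surface χ = 2 − 2g, so g = (2 − (2))/2 = 0.

0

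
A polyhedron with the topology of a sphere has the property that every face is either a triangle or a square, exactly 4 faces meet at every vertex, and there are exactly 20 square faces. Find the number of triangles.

Let x be the number of triangles; then F = 20 + x.
Edge–face incidences: 2E = 4·20 + 3·x = 80 + 3x.
Every vertex has degree 4, so 4V = 2E.
Euler: V − E + F = 2 ⇒ (2E)/4 − E + (20 + x) = 2.
Multiply by 8: 2·(2E) − 4·(2E) + 8·(20 + x) = 16, i.e. 160 + 8x − 2·(80 + 3x) = 16.
Collecting terms: 2x = 16, so x = 8.
Then 2E = 80 + 3·8 = 104, so E = 52, V = 2E/4 = 26, F = 20 + 8 = 28.

8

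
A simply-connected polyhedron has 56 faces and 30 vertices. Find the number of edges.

Here V − E + F = 2.
E = V + F − (2) = 30 + 56 − (2) = 84.

84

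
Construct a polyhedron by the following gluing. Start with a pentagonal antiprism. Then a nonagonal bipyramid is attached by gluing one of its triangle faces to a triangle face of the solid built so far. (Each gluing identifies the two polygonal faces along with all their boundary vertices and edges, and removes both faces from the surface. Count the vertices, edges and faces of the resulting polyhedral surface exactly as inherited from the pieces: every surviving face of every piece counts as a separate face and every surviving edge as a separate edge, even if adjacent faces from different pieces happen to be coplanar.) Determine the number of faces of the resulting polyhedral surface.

28

A pentagonal antiprism: V=10, E=20, F=12.
Attach a nonagonal bipyramid (V=11, E=27, F=18) along a 3-gon: merge 3 vertices and 3 edges, delete both glued faces → V=18, E=44, F=28.
Check: V − E + F = 18 − 44 + 28 = 2.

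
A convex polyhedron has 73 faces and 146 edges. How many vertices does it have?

Here V − E + F = 2.
V = 2 + E − F = 2 + 146 − 73 = 75.

75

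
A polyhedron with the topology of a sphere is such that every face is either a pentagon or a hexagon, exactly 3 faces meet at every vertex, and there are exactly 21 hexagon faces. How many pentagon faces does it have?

12

Let x be the number of pentagons; then F = 21 + x.
Edge–face incidences: 2E = 6·21 + 5·x = 126 + 5x.
Every vertex has degree 3, so 3V = 2E.
Euler: V − E + F = 2 ⇒ (2E)/3 − E + (21 + x) = 2.
Multiply by 6: 2·(2E) − 3·(2E) + 6·(21 + x) = 12, i.e. 126 + 6x − (126 + 5x) = 12.
Collecting terms: x = 12.
Then 2E = 126 + 5·12 = 186, so E = 93, V = 2E/3 = 62, F = 21 + 12 = 33.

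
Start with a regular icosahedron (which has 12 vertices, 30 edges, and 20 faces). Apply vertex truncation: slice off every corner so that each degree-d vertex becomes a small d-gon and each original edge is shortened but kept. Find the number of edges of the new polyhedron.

Truncation replaces each original edge-end by a new vertex, so V′ = 2E = 60.
Each original edge survives, and each old vertex of degree d contributes d new edges; summing degrees gives Σd = 2E, so E′ = E + 2E = 3E = 90.
Each original face survives and each original vertex becomes one new face: F′ = F + V = 32.

90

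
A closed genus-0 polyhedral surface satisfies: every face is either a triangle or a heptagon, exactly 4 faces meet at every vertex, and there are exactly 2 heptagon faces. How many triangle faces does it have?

Let x be the number of triangles; then F = 2 + x.
Edge–face incidences: 2E = 7·2 + 3·x = 14 + 3x.
Every vertex has degree 4, so 4V = 2E.
Euler: V − E + F = 2 ⇒ (2E)/4 − E + (2 + x) = 2.
Multiply by 8: 2·(2E) − 4·(2E) + 8·(2 + x) = 16, i.e. 16 + 8x − 2·(14 + 3x) = 16.
Collecting terms: 2x − 12 = 16, so 2x = 28, so x = 14.
Then 2E = 14 + 3·14 = 56, so E = 28, V = 2E/4 = 14, F = 2 + 14 = 16.

14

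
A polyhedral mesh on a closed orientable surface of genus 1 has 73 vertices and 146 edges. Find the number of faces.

For a closed orientable surface of genus 1, χ = 2 − 2·1 = 0.
F = 0 − V + E = 0 − 73 + 146 = 73.

73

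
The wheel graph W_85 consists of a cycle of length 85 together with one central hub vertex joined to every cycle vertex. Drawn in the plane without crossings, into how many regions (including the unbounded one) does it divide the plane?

W_85 has V = 85 + 1 = 86 vertices and E = 2·85 = 170 edges.
By Euler's formula F = 2 − V + E = 2 − 86 + 170 = 86.

86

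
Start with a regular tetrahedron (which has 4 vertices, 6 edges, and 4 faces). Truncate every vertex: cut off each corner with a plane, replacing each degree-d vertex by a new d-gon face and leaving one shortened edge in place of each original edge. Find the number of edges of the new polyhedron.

18

Truncation replaces each original edge-end by a new vertex, so V′ = 2E = 12.
Each original edge survives, and each old vertex of degree d contributes d new edges; summing degrees gives Σd = 2E, so E′ = E + 2E = 3E = 18.
Each original face survives and each original vertex becomes one new face: F′ = F + V = 8.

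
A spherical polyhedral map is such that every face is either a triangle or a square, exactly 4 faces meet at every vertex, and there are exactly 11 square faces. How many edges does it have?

Let x be the number of triangles; then F = 11 + x.
Edge–face incidences: 2E = 4·11 + 3·x = 44 + 3x.
Every vertex has degree 4, so 4V = 2E.
Euler: V − E + F = 2 ⇒ (2E)/4 − E + (11 + x) = 2.
Multiply by 8: 2·(2E) − 4·(2E) + 8·(11 + x) = 16, i.e. 88 + 8x − 2·(44 + 3x) = 16.
Collecting terms: 2x = 16, so x = 8.
Then 2E = 44 + 3·8 = 68, so E = 34, V = 2E/4 = 17, F = 11 + 8 = 19.

34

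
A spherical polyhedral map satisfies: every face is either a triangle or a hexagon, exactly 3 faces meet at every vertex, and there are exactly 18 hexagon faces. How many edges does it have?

60

Let x be the number of triangles; then F = 18 + x.
Edge–face incidences: 2E = 6·18 + 3·x = 108 + 3x.
Every vertex has degree 3, so 3V = 2E.
Euler: V − E + F = 2 ⇒ (2E)/3 − E + (18 + x) = 2.
Multiply by 6: 2·(2E) − 3·(2E) + 6·(18 + x) = 12, i.e. 108 + 6x − (108 + 3x) = 12.
Collecting terms: 3x = 12, so x = 4.
Then 2E = 108 + 3·4 = 120, so E = 60, V = 2E/3 = 40, F = 18 + 4 = 22.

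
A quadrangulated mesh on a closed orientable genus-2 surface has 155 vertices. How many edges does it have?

314

χ = 2 − 2·2 = -2, and every face is a square so 4F = 2E.
V − E + F = -2 with E = 4F/2 gives 155 − (4/2 − 1)·F = -2, so F = 157 and E = 314.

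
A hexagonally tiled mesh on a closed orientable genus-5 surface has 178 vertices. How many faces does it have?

χ = 2 − 2·5 = -8, and every face is a hexagon so 6F = 2E.
V − E + F = -8 with E = 6F/2 gives 178 − (6/2 − 1)·F = -8, so F = 93 and E = 279.

93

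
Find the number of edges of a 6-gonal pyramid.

12

A pyramid on an n-gon base has one n-gon and n triangles: V = 6 + 1 = 7, E = 2·6 = 12, F = 6 + 1 = 7.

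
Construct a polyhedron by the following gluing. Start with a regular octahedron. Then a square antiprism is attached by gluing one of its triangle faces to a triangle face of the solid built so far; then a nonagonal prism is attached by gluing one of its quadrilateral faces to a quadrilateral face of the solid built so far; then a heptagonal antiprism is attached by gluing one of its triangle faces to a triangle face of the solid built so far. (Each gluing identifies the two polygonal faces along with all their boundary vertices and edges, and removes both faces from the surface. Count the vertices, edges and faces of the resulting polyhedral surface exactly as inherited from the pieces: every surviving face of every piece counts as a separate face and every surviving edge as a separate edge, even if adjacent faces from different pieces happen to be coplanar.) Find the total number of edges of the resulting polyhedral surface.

73

A regular octahedron: V=6, E=12, F=8.
Attach a square antiprism (V=8, E=16, F=10) along a 3-gon: merge 3 vertices and 3 edges, delete both glued faces → V=11, E=25, F=16.
Attach a nonagonal prism (V=18, E=27, F=11) along a 4-gon: merge 4 vertices and 4 edges, delete both glued faces → V=25, E=48, F=25.
Attach a heptagonal antiprism (V=14, E=28, F=16) along a 3-gon: merge 3 vertices and 3 edges, delete both glued faces → V=36, E=73, F=39.
Check: V − E + F = 36 − 73 + 39 = 2.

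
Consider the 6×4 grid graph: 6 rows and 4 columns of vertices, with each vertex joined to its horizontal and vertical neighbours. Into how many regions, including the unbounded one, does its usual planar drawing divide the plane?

The grid has V = 6·4 = 24 vertices and E = 6·3 + 4·5 = 38 edges.
F = 2 − V + E = 2 − 24 + 38 = 16.

16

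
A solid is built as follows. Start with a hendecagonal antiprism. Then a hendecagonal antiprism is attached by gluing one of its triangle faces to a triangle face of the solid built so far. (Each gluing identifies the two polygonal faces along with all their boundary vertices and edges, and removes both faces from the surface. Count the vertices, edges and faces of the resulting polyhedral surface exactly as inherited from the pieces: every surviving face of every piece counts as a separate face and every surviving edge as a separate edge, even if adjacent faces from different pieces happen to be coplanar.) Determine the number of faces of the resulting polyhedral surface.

46

A hendecagonal antiprism: V=22, E=44, F=24.
Attach a hendecagonal antiprism (V=22, E=44, F=24) along a 3-gon: merge 3 vertices and 3 edges, delete both glued faces → V=41, E=85, F=46.
Check: V − E + F = 41 − 85 + 46 = 2.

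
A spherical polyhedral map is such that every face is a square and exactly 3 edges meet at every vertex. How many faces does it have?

6

Each face has 4 edges and each edge borders two faces, so 2E = 4F.
Each vertex has degree 3, so 3V = 2E and hence V = 4F/3.
Euler: V − E + F = 2 ⇒ (4F/3) − (4F/2) + F = 2.
Multiply by 6: (8 − 12 + 6)F = 12, i.e. 2F = 12.
So F = 6, E = 4·6/2 = 12, V = 4·6/3 = 8.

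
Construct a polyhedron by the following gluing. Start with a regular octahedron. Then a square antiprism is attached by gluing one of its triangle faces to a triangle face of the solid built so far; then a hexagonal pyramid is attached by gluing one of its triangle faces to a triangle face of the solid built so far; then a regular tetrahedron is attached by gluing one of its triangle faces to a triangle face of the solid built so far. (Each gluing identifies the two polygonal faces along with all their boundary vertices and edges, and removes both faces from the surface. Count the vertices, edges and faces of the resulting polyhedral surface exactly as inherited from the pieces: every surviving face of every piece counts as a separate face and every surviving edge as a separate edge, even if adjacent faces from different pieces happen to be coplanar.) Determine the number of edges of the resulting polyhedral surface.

A regular octahedron: V=6, E=12, F=8.
Attach a square antiprism (V=8, E=16, F=10) along a 3-gon: merge 3 vertices and 3 edges, delete both glued faces → V=11, E=25, F=16.
Attach a hexagonal pyramid (V=7, E=12, F=7) along a 3-gon: merge 3 vertices and 3 edges, delete both glued faces → V=15, E=34, F=21.
Attach a regular tetrahedron (V=4, E=6, F=4) along a 3-gon: merge 3 vertices and 3 edges, delete both glued faces → V=16, E=37, F=23.
Check: V − E + F = 16 − 37 + 23 = 2.

37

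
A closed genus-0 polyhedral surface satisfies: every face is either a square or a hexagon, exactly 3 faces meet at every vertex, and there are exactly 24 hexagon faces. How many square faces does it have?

6

Let x be the number of squares; then F = 24 + x.
Edge–face incidences: 2E = 6·24 + 4·x = 144 + 4x.
Every vertex has degree 3, so 3V = 2E.
Euler: V − E + F = 2 ⇒ (2E)/3 − E + (24 + x) = 2.
Multiply by 6: 2·(2E) − 3·(2E) + 6·(24 + x) = 12, i.e. 144 + 6x − (144 + 4x) = 12.
Collecting terms: 2x = 12, so x = 6.
Then 2E = 144 + 4·6 = 168, so E = 84, V = 2E/3 = 56, F = 24 + 6 = 30.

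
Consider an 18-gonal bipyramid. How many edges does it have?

54

A bipyramid over an n-gon has 2n triangular faces and n + 2 vertices: V = 18 + 2 = 20, E = 3·18 = 54, F = 2·18 = 36.
Check: V − E + F = 20 − 54 + 36 = 2.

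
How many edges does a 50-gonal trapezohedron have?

200

The n-trapezohedron (dual of the n-antiprism) has V = 2·50 + 2 = 102, E = 4·50 = 200, F = 2·50 = 100.
Check: V − E + F = 102 − 200 + 100 = 2.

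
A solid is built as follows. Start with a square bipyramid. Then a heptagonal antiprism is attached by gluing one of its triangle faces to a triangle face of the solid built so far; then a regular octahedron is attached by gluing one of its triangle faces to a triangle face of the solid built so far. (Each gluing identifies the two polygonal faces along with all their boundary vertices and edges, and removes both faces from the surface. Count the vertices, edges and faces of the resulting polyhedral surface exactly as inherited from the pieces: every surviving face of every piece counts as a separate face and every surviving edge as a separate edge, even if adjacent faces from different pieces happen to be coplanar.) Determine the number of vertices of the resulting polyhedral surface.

20

A square bipyramid: V=6, E=12, F=8.
Attach a heptagonal antiprism (V=14, E=28, F=16) along a 3-gon: merge 3 vertices and 3 edges, delete both glued faces → V=17, E=37, F=22.
Attach a regular octahedron (V=6, E=12, F=8) along a 3-gon: merge 3 vertices and 3 edges, delete both glued faces → V=20, E=46, F=28.
Check: V − E + F = 20 − 46 + 28 = 2.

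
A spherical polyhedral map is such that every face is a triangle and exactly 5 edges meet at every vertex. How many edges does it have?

Each face has 3 edges and each edge borders two faces, so 2E = 3F.
Each vertex has degree 5, so 5V = 2E and hence V = 3F/5.
Euler: V − E + F = 2 ⇒ (3F/5) − (3F/2) + F = 2.
Multiply by 10: (6 − 15 + 10)F = 20, i.e. 1F = 20.
So F = 20, E = 3·20/2 = 30, V = 3·20/5 = 12.

30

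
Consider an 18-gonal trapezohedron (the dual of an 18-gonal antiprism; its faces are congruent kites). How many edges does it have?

72

The n-trapezohedron (dual of the n-antiprism) has V = 2·18 + 2 = 38, E = 4·18 = 72, F = 2·18 = 36.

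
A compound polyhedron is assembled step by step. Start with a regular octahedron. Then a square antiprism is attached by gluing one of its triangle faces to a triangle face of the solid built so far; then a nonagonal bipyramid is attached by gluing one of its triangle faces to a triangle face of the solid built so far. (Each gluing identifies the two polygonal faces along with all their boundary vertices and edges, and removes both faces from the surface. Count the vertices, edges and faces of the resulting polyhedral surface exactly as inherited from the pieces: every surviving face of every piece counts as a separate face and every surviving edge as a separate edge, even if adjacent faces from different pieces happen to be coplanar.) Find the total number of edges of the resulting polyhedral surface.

49

A regular octahedron: V=6, E=12, F=8.
Attach a square antiprism (V=8, E=16, F=10) along a 3-gon: merge 3 vertices and 3 edges, delete both glued faces → V=11, E=25, F=16.
Attach a nonagonal bipyramid (V=11, E=27, F=18) along a 3-gon: merge 3 vertices and 3 edges, delete both glued faces → V=19, E=49, F=32.
Check: V − E + F = 19 − 49 + 32 = 2.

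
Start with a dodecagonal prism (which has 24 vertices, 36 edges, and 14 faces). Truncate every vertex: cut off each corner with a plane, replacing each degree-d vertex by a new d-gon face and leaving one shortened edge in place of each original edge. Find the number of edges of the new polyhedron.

108

Truncation replaces each original edge-end by a new vertex, so V′ = 2E = 72.
Each original edge survives, and each old vertex of degree d contributes d new edges; summing degrees gives Σd = 2E, so E′ = E + 2E = 3E = 108.
Each original face survives and each original vertex becomes one new face: F′ = F + V = 38.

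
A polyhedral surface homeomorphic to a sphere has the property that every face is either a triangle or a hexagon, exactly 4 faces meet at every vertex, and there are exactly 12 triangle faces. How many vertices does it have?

Let x be the number of hexagons; then F = 12 + x.
Edge–face incidences: 2E = 3·12 + 6·x = 36 + 6x.
Every vertex has degree 4, so 4V = 2E.
Euler: V − E + F = 2 ⇒ (2E)/4 − E + (12 + x) = 2.
Multiply by 8: 2·(2E) − 4·(2E) + 8·(12 + x) = 16, i.e. 96 + 8x − 2·(36 + 6x) = 16.
Collecting terms: −4x + 24 = 16, so −4x = −8, so x = 2.
Then 2E = 36 + 6·2 = 48, so E = 24, V = 2E/4 = 12, F = 12 + 2 = 14.

12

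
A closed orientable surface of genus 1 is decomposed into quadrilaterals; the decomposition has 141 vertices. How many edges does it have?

282

χ = 2 − 2·1 = 0, and every face is a square so 4F = 2E.
V − E + F = 0 with E = 4F/2 gives 141 − (4/2 − 1)·F = 0, so F = 141 and E = 282.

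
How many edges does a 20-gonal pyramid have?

A pyramid on an n-gon base has one n-gon and n triangles: V = 20 + 1 = 21, E = 2·20 = 40, F = 20 + 1 = 21.

40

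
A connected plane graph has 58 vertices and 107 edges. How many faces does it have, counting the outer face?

51

Euler's formula for a connected plane graph: V − E + F = 2, so F = 2 − 58 + 107 = 51.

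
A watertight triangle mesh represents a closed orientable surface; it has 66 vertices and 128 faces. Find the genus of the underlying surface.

Every face is a triangle, so 2E = 3·128 = 384, giving E = 192.
χ = V − E + F = 66 − 192 + 128 = 2.
For a closed orientable surface χ = 2 − 2g, so g = (2 − (2))/2 = 0.

0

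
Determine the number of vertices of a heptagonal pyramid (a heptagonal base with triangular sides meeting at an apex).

A pyramid on an n-gon base has one n-gon and n triangles: V = 7 + 1 = 8, E = 2·7 = 14, F = 7 + 1 = 8.

8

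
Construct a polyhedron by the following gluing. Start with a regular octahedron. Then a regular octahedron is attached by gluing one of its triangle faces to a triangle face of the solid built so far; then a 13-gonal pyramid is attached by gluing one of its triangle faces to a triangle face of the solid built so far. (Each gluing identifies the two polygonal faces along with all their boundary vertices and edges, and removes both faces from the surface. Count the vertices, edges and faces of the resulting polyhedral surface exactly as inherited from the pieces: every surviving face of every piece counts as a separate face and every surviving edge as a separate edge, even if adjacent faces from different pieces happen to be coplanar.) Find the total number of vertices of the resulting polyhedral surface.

20

A regular octahedron: V=6, E=12, F=8.
Attach a regular octahedron (V=6, E=12, F=8) along a 3-gon: merge 3 vertices and 3 edges, delete both glued faces → V=9, E=21, F=14.
Attach a 13-gonal pyramid (V=14, E=26, F=14) along a 3-gon: merge 3 vertices and 3 edges, delete both glued faces → V=20, E=44, F=26.
Check: V − E + F = 20 − 44 + 26 = 2.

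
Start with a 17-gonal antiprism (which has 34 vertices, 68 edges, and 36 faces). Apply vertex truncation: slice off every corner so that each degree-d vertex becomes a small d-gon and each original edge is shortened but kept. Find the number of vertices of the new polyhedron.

136

Truncation replaces each original edge-end by a new vertex, so V′ = 2E = 136.
Each original edge survives, and each old vertex of degree d contributes d new edges; summing degrees gives Σd = 2E, so E′ = E + 2E = 3E = 204.
Each original face survives and each original vertex becomes one new face: F′ = F + V = 70.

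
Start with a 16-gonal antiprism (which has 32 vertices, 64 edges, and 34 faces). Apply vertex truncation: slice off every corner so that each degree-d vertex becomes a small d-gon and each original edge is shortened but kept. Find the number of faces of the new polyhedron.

66

Truncation replaces each original edge-end by a new vertex, so V′ = 2E = 128.
Each original edge survives, and each old vertex of degree d contributes d new edges; summing degrees gives Σd = 2E, so E′ = E + 2E = 3E = 192.
Each original face survives and each original vertex becomes one new face: F′ = F + V = 66.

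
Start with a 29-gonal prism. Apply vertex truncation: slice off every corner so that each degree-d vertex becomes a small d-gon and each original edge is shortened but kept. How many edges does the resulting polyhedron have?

261

The base solid has V = 58, E = 87, F = 31.
Truncation replaces each original edge-end by a new vertex, so V′ = 2E = 174.
Each original edge survives, and each old vertex of degree d contributes d new edges; summing degrees gives Σd = 2E, so E′ = E + 2E = 3E = 261.
Each original face survives and each original vertex becomes one new face: F′ = F + V = 89.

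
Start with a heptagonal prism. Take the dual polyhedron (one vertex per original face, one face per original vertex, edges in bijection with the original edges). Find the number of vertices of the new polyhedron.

The base solid has V = 14, E = 21, F = 9.
The dual swaps V and F and preserves E: V′ = F = 9, E′ = E = 21, F′ = V = 14.

9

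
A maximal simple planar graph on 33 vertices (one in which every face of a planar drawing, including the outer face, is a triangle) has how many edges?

93

In a plane triangulation 3F = 2E and V − E + F = 2, so E = 3V − 6 = 3·33 − 6 = 93.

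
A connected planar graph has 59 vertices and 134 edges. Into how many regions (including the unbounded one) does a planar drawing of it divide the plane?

Euler's formula for a connected plane graph: V − E + F = 2, so F = 2 − 59 + 134 = 77.

77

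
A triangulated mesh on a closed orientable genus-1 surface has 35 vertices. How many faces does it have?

70

χ = 2 − 2·1 = 0, and every face is a triangle so 3F = 2E.
V − E + F = 0 with E = 3F/2 gives 35 − (3/2 − 1)·F = 0, so F = 70 and E = 105.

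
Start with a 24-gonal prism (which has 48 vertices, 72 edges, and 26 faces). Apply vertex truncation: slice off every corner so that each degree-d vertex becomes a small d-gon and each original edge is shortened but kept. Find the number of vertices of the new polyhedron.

144

Truncation replaces each original edge-end by a new vertex, so V′ = 2E = 144.
Each original edge survives, and each old vertex of degree d contributes d new edges; summing degrees gives Σd = 2E, so E′ = E + 2E = 3E = 216.
Each original face survives and each original vertex becomes one new face: F′ = F + V = 74.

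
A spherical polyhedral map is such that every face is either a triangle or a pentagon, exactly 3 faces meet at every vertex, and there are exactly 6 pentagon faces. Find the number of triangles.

Let x be the number of triangles; then F = 6 + x.
Edge–face incidences: 2E = 5·6 + 3·x = 30 + 3x.
Every vertex has degree 3, so 3V = 2E.
Euler: V − E + F = 2 ⇒ (2E)/3 − E + (6 + x) = 2.
Multiply by 6: 2·(2E) − 3·(2E) + 6·(6 + x) = 12, i.e. 36 + 6x − (30 + 3x) = 12.
Collecting terms: 3x + 6 = 12, so 3x = 6, so x = 2.
Then 2E = 30 + 3·2 = 36, so E = 18, V = 2E/3 = 12, F = 6 + 2 = 8.

2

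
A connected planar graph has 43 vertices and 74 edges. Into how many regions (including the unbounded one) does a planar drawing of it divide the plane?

Euler's formula for a connected plane graph: V − E + F = 2, so F = 2 − 43 + 74 = 33.

33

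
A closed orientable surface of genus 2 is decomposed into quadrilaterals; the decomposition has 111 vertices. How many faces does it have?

113

χ = 2 − 2·2 = -2, and every face is a square so 4F = 2E.
V − E + F = -2 with E = 4F/2 gives 111 − (4/2 − 1)·F = -2, so F = 113 and E = 226.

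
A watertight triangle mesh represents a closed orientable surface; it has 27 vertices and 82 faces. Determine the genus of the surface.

8

Every face is a triangle, so 2E = 3·82 = 246, giving E = 123.
χ = V − E + F = 27 − 123 + 82 = -14.
For a closed orientable surface χ = 2 − 2g, so g = (2 − (-14))/2 = 8.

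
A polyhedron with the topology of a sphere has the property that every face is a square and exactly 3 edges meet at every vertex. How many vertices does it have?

Each face has 4 edges and each edge borders two faces, so 2E = 4F.
Each vertex has degree 3, so 3V = 2E and hence V = 4F/3.
Euler: V − E + F = 2 ⇒ (4F/3) − (4F/2) + F = 2.
Multiply by 6: (8 − 12 + 6)F = 12, i.e. 2F = 12.
So F = 6, E = 4·6/2 = 12, V = 4·6/3 = 8.

8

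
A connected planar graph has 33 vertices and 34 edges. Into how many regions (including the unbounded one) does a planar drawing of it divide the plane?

3

Euler's formula for a connected plane graph: V − E + F = 2, so F = 2 − 33 + 34 = 3.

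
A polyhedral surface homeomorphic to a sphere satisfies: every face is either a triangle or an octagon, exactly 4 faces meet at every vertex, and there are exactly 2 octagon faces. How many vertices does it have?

Let x be the number of triangles; then F = 2 + x.
Edge–face incidences: 2E = 8·2 + 3·x = 16 + 3x.
Every vertex has degree 4, so 4V = 2E.
Euler: V − E + F = 2 ⇒ (2E)/4 − E + (2 + x) = 2.
Multiply by 8: 2·(2E) − 4·(2E) + 8·(2 + x) = 16, i.e. 16 + 8x − 2·(16 + 3x) = 16.
Collecting terms: 2x − 16 = 16, so 2x = 32, so x = 16.
Then 2E = 16 + 3·16 = 64, so E = 32, V = 2E/4 = 16, F = 2 + 16 = 18.

16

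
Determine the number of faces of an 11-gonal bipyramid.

A bipyramid over an n-gon has 2n triangular faces and n + 2 vertices: V = 11 + 2 = 13, E = 3·11 = 33, F = 2·11 = 22.
Check: V − E + F = 13 − 33 + 22 = 2.

22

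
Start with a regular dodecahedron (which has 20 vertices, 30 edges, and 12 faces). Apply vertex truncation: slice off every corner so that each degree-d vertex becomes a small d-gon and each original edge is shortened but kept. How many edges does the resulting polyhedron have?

Truncation replaces each original edge-end by a new vertex, so V′ = 2E = 60.
Each original edge survives, and each old vertex of degree d contributes d new edges; summing degrees gives Σd = 2E, so E′ = E + 2E = 3E = 90.
Each original face survives and each original vertex becomes one new face: F′ = F + V = 32.

90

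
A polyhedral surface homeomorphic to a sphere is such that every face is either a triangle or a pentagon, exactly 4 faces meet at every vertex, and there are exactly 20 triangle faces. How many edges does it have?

60

Let x be the number of pentagons; then F = 20 + x.
Edge–face incidences: 2E = 3·20 + 5·x = 60 + 5x.
Every vertex has degree 4, so 4V = 2E.
Euler: V − E + F = 2 ⇒ (2E)/4 − E + (20 + x) = 2.
Multiply by 8: 2·(2E) − 4·(2E) + 8·(20 + x) = 16, i.e. 160 + 8x − 2·(60 + 5x) = 16.
Collecting terms: −2x + 40 = 16, so −2x = −24, so x = 12.
Then 2E = 60 + 5·12 = 120, so E = 60, V = 2E/4 = 30, F = 20 + 12 = 32.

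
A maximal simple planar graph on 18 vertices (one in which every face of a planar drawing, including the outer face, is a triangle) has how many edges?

48

In a plane triangulation 3F = 2E and V − E + F = 2, so E = 3V − 6 = 3·18 − 6 = 48.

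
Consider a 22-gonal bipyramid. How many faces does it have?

A bipyramid over an n-gon has 2n triangular faces and n + 2 vertices: V = 22 + 2 = 24, E = 3·22 = 66, F = 2·22 = 44.

44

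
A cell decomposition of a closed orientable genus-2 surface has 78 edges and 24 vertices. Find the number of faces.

52

For a closed orientable surface of genus 2, χ = 2 − 2·2 = -2.
F = -2 − V + E = -2 − 24 + 78 = 52.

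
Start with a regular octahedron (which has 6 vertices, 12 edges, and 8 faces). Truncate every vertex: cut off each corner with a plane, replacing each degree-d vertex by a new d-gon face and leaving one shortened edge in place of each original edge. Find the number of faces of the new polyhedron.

Truncation replaces each original edge-end by a new vertex, so V′ = 2E = 24.
Each original edge survives, and each old vertex of degree d contributes d new edges; summing degrees gives Σd = 2E, so E′ = E + 2E = 3E = 36.
Each original face survives and each original vertex becomes one new face: F′ = F + V = 14.

14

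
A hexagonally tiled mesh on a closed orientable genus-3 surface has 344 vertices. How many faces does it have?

174

χ = 2 − 2·3 = -4, and every face is a hexagon so 6F = 2E.
V − E + F = -4 with E = 6F/2 gives 344 − (6/2 − 1)·F = -4, so F = 174 and E = 522.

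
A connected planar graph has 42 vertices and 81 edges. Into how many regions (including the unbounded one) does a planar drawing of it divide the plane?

41

Euler's formula for a connected plane graph: V − E + F = 2, so F = 2 − 42 + 81 = 41.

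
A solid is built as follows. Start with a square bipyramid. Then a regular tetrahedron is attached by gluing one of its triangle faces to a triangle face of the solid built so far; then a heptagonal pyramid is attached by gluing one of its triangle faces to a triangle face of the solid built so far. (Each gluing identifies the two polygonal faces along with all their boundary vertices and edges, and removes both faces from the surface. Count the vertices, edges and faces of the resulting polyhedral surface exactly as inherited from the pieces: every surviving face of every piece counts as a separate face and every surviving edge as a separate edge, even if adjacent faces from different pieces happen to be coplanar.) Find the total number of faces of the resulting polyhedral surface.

16

A square bipyramid: V=6, E=12, F=8.
Attach a regular tetrahedron (V=4, E=6, F=4) along a 3-gon: merge 3 vertices and 3 edges, delete both glued faces → V=7, E=15, F=10.
Attach a heptagonal pyramid (V=8, E=14, F=8) along a 3-gon: merge 3 vertices and 3 edges, delete both glued faces → V=12, E=26, F=16.
Check: V − E + F = 12 − 26 + 16 = 2.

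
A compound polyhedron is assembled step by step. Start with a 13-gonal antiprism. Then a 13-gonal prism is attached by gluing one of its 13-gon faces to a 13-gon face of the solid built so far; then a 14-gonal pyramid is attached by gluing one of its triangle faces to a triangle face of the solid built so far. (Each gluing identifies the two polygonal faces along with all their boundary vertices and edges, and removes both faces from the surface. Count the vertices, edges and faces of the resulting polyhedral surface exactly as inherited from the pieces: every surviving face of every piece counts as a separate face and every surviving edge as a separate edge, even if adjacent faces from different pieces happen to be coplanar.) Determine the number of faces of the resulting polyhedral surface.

54

A 13-gonal antiprism: V=26, E=52, F=28.
Attach a 13-gonal prism (V=26, E=39, F=15) along a 13-gon: merge 13 vertices and 13 edges, delete both glued faces → V=39, E=78, F=41.
Attach a 14-gonal pyramid (V=15, E=28, F=15) along a 3-gon: merge 3 vertices and 3 edges, delete both glued faces → V=51, E=103, F=54.
Check: V − E + F = 51 − 103 + 54 = 2.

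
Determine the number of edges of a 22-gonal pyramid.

44

A pyramid on an n-gon base has one n-gon and n triangles: V = 22 + 1 = 23, E = 2·22 = 44, F = 22 + 1 = 23.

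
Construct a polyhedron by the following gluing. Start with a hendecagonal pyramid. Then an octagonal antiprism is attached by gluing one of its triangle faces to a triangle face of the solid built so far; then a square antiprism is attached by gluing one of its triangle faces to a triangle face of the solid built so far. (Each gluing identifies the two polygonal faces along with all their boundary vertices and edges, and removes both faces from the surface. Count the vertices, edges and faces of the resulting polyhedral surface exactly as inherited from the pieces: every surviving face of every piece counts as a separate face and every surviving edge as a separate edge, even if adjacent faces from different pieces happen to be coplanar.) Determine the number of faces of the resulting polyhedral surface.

36

A hendecagonal pyramid: V=12, E=22, F=12.
Attach an octagonal antiprism (V=16, E=32, F=18) along a 3-gon: merge 3 vertices and 3 edges, delete both glued faces → V=25, E=51, F=28.
Attach a square antiprism (V=8, E=16, F=10) along a 3-gon: merge 3 vertices and 3 edges, delete both glued faces → V=30, E=64, F=36.
Check: V − E + F = 30 − 64 + 36 = 2.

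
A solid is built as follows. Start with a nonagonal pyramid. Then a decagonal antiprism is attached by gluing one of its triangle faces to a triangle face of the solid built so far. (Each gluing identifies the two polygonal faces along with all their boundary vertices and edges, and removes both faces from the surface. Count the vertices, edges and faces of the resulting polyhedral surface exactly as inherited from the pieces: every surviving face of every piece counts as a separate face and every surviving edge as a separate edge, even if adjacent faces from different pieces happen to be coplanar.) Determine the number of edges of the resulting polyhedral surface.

A nonagonal pyramid: V=10, E=18, F=10.
Attach a decagonal antiprism (V=20, E=40, F=22) along a 3-gon: merge 3 vertices and 3 edges, delete both glued faces → V=27, E=55, F=30.
Check: V − E + F = 27 − 55 + 30 = 2.

55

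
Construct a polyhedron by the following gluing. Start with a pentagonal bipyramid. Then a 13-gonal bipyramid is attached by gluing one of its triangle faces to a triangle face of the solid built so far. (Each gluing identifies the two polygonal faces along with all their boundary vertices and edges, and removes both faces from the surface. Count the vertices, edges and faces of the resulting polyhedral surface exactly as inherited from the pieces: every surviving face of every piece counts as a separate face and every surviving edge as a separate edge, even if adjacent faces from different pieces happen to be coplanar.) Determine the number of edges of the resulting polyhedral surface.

51

A pentagonal bipyramid: V=7, E=15, F=10.
Attach a 13-gonal bipyramid (V=15, E=39, F=26) along a 3-gon: merge 3 vertices and 3 edges, delete both glued faces → V=19, E=51, F=34.
Check: V − E + F = 19 − 51 + 34 = 2.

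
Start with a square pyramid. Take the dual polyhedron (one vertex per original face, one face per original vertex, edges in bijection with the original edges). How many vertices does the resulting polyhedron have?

5

The base solid has V = 5, E = 8, F = 5.
The dual swaps V and F and preserves E: V′ = F = 5, E′ = E = 8, F′ = V = 5.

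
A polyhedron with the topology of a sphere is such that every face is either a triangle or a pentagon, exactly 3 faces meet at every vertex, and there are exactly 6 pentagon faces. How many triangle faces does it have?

Let x be the number of triangles; then F = 6 + x.
Edge–face incidences: 2E = 5·6 + 3·x = 30 + 3x.
Every vertex has degree 3, so 3V = 2E.
Euler: V − E + F = 2 ⇒ (2E)/3 − E + (6 + x) = 2.
Multiply by 6: 2·(2E) − 3·(2E) + 6·(6 + x) = 12, i.e. 36 + 6x − (30 + 3x) = 12.
Collecting terms: 3x + 6 = 12, so 3x = 6, so x = 2.
Then 2E = 30 + 3·2 = 36, so E = 18, V = 2E/3 = 12, F = 6 + 2 = 8.

2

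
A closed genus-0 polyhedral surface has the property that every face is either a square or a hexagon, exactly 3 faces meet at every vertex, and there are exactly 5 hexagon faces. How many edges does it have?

Let x be the number of squares; then F = 5 + x.
Edge–face incidences: 2E = 6·5 + 4·x = 30 + 4x.
Every vertex has degree 3, so 3V = 2E.
Euler: V − E + F = 2 ⇒ (2E)/3 − E + (5 + x) = 2.
Multiply by 6: 2·(2E) − 3·(2E) + 6·(5 + x) = 12, i.e. 30 + 6x − (30 + 4x) = 12.
Collecting terms: 2x = 12, so x = 6.
Then 2E = 30 + 4·6 = 54, so E = 27, V = 2E/3 = 18, F = 5 + 6 = 11.

27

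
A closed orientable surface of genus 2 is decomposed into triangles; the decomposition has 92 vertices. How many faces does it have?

χ = 2 − 2·2 = -2, and every face is a triangle so 3F = 2E.
V − E + F = -2 with E = 3F/2 gives 92 − (3/2 − 1)·F = -2, so F = 188 and E = 282.

188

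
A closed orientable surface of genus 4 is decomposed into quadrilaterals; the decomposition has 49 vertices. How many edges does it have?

110

χ = 2 − 2·4 = -6, and every face is a square so 4F = 2E.
V − E + F = -6 with E = 4F/2 gives 49 − (4/2 − 1)·F = -6, so F = 55 and E = 110.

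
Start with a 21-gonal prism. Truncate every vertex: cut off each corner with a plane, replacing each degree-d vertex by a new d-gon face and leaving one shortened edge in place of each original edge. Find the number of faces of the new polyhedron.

65

The base solid has V = 42, E = 63, F = 23.
Truncation replaces each original edge-end by a new vertex, so V′ = 2E = 126.
Each original edge survives, and each old vertex of degree d contributes d new edges; summing degrees gives Σd = 2E, so E′ = E + 2E = 3E = 189.
Each original face survives and each original vertex becomes one new face: F′ = F + V = 65.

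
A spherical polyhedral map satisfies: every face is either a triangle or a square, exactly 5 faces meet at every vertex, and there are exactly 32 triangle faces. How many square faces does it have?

Let x be the number of squares; then F = 32 + x.
Edge–face incidences: 2E = 3·32 + 4·x = 96 + 4x.
Every vertex has degree 5, so 5V = 2E.
Euler: V − E + F = 2 ⇒ (2E)/5 − E + (32 + x) = 2.
Multiply by 10: 2·(2E) − 5·(2E) + 10·(32 + x) = 20, i.e. 320 + 10x − 3·(96 + 4x) = 20.
Collecting terms: −2x + 32 = 20, so −2x = −12, so x = 6.
Then 2E = 96 + 4·6 = 120, so E = 60, V = 2E/5 = 24, F = 32 + 6 = 38.

6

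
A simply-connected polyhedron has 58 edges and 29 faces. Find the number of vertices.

Here V − E + F = 2.
V = 2 + E − F = 2 + 58 − 29 = 31.

31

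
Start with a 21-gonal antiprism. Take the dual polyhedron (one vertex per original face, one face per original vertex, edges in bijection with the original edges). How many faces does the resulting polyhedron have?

The base solid has V = 42, E = 84, F = 44.
The dual swaps V and F and preserves E: V′ = F = 44, E′ = E = 84, F′ = V = 42.

42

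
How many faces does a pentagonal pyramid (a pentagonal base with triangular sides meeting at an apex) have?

6

A pyramid on an n-gon base has one n-gon and n triangles: V = 5 + 1 = 6, E = 2·5 = 10, F = 5 + 1 = 6.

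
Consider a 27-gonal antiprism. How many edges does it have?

108

An antiprism on an n-gon has two n-gon caps and 2n triangles: V = 2·27 = 54, E = 4·27 = 108, F = 2·27 + 2 = 56.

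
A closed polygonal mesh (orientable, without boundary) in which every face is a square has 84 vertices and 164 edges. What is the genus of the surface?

Every face is a square and each edge borders two faces, so 4F = 2·164, giving F = 82.
χ = V − E + F = 84 − 164 + 82 = 2.
For a closed orientable surface χ = 2 − 2g, so g = (2 − (2))/2 = 0.

0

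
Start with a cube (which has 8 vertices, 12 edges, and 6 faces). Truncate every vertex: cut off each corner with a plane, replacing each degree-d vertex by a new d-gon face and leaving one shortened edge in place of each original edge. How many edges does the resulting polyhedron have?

36

Truncation replaces each original edge-end by a new vertex, so V′ = 2E = 24.
Each original edge survives, and each old vertex of degree d contributes d new edges; summing degrees gives Σd = 2E, so E′ = E + 2E = 3E = 36.
Each original face survives and each original vertex becomes one new face: F′ = F + V = 14.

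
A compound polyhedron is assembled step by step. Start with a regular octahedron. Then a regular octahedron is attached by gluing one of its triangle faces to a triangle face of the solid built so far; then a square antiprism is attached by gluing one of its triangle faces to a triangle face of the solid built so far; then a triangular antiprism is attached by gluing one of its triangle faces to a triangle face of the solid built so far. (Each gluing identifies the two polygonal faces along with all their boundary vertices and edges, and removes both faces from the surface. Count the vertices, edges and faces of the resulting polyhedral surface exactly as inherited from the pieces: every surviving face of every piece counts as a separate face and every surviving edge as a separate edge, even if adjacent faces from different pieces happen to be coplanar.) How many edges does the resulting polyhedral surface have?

43

A regular octahedron: V=6, E=12, F=8.
Attach a regular octahedron (V=6, E=12, F=8) along a 3-gon: merge 3 vertices and 3 edges, delete both glued faces → V=9, E=21, F=14.
Attach a square antiprism (V=8, E=16, F=10) along a 3-gon: merge 3 vertices and 3 edges, delete both glued faces → V=14, E=34, F=22.
Attach a triangular antiprism (V=6, E=12, F=8) along a 3-gon: merge 3 vertices and 3 edges, delete both glued faces → V=17, E=43, F=28.
Check: V − E + F = 17 − 43 + 28 = 2.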